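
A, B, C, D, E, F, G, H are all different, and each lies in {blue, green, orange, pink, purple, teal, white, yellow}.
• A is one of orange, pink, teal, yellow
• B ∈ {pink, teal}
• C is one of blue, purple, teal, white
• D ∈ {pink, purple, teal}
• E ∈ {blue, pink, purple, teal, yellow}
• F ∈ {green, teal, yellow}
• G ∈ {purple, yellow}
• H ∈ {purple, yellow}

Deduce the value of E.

The 8 variables together cover exactly {blue, green, orange, pink, purple, teal, white, yellow} — 8 values for 8 variables — and green appears only in F's list, so F = green.
The 7 still-open variables draw from only 7 values {blue, orange, pink, purple, teal, white, yellow}, so each is used; only A can be orange, hence A = orange.
The 6 still-open variables together cover exactly {blue, pink, purple, teal, white, yellow} — 6 values for 6 variables — and white appears only in C's list, so C = white.
The 5 still-open variables draw from only 5 values {blue, pink, purple, teal, yellow}, so each is used; only E can be blue, hence E = blue.

blue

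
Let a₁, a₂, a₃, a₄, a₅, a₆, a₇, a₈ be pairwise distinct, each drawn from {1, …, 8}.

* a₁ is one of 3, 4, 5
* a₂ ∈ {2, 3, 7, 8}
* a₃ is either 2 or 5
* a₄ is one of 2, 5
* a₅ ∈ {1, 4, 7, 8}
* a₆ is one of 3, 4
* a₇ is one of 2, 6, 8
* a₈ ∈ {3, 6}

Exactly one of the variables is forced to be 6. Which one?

a₈

The 8 variables draw from only 8 values {1, 2, 3, 4, 5, 6, 7, 8}, so each is used; only a₅ can be 1, hence a₅ = 1.
Among the 7 still-open variables, 7 fits only a₂ (and all 7 values in {2, 3, 4, 5, 6, 7, 8} must be used), so a₂ = 7.
The 6 still-open variables together cover exactly {2, 3, 4, 5, 6, 8} — 6 values for 6 variables — and 8 appears only in a₇'s list, so a₇ = 8.
Among the 5 still-open variables, 6 fits only a₈ (and all 5 values in {2, 3, 4, 5, 6} must be used), so a₈ = 6.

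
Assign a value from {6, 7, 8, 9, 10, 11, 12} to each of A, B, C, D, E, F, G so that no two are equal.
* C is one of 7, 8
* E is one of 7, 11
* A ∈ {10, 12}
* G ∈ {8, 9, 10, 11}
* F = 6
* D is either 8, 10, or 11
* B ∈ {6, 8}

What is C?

F must be 6 (only option left). Remove 6 from B.
B has just one choice, so B = 8. Strike 8 from C, D, G.
So C = 7.

7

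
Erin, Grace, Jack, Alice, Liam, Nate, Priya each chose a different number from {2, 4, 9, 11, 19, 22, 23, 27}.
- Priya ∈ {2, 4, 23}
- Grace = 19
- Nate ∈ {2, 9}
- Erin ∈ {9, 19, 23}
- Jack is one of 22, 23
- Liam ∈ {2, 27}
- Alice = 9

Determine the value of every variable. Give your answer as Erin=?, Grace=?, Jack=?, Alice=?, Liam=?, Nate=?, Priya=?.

Erin=23, Grace=19, Jack=22, Alice=9, Liam=27, Nate=2, Priya=4

Grace has just one choice, so Grace = 19. Strike 19 from Erin.
Alice's domain is down to {9}, so Alice = 9. Strike 9 from Erin, Nate.
Nate must be 2 (only option left). Remove 2 from Liam, Priya.
Erin has just one choice, so Erin = 23. Eliminate 23 elsewhere: Jack, Priya.
That leaves Jack = 22.
That leaves Liam = 27.
Priya's domain is down to {4}, so Priya = 4.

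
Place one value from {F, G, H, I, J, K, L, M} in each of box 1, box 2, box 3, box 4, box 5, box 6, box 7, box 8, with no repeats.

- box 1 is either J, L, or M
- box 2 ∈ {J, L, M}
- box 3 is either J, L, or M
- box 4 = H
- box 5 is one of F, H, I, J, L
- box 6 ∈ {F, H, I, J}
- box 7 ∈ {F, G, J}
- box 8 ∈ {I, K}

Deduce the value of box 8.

box 4 has just one choice, so box 4 = H. Eliminate H elsewhere: box 5, box 6.
The 7 still-open variables together cover exactly {F, G, I, J, K, L, M} — 7 values for 7 variables — and G appears only in box 7's list, so box 7 = G.
The 6 still-open variables draw from only 6 values {F, I, J, K, L, M}, so each is used; only box 8 can be K, hence box 8 = K.

K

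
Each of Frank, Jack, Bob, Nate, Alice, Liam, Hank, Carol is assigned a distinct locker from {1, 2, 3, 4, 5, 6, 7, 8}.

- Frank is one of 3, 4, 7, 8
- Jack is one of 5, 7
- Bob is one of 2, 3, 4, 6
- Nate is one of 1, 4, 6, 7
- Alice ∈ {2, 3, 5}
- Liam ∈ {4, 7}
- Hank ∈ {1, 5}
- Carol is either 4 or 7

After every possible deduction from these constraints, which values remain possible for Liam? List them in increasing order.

4, 7

The 8 variables draw from only 8 values {1, 2, 3, 4, 5, 6, 7, 8}, so each is used; only Frank can be 8, hence Frank = 8.
Liam and Carol share exactly the 2 values {4, 7}; by pigeonhole those values go to them, so strike 4, 7 from Jack, Bob, Nate.
Jack has just one choice, so Jack = 5. Eliminate 5 elsewhere: Alice, Hank.
Hank's domain is down to {1}, so Hank = 1. Strike 1 from Nate.
Nate's domain is down to {6}, so Nate = 6. Strike 6 from Bob.
No further eliminations apply; Liam can still be any of 4, 7.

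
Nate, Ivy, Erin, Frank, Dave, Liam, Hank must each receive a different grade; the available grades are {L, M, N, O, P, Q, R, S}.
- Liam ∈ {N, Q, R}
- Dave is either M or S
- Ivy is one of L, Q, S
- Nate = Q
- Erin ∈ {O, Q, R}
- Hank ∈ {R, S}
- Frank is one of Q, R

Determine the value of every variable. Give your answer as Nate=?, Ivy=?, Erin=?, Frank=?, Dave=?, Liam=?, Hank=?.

Nate's domain is down to {Q}, so Nate = Q. So Ivy, Erin, Frank, Liam can't be Q.
That leaves Frank = R. Remove R from Erin, Liam, Hank.
That leaves Liam = N.
Hank must be S (only option left). So Ivy, Dave can't be S.
That leaves Ivy = L.
Erin's domain is down to {O}, so Erin = O.
Dave must be M (only option left).

Nate=Q, Ivy=L, Erin=O, Frank=R, Dave=M, Liam=N, Hank=S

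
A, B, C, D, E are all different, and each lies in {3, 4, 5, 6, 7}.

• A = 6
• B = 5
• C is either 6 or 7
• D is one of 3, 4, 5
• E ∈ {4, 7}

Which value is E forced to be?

A's domain is down to {6}, so A = 6. Remove 6 from C.
B's domain is down to {5}, so B = 5. Eliminate 5 elsewhere: D.
That leaves C = 7. Eliminate 7 elsewhere: E.
So E = 4.

4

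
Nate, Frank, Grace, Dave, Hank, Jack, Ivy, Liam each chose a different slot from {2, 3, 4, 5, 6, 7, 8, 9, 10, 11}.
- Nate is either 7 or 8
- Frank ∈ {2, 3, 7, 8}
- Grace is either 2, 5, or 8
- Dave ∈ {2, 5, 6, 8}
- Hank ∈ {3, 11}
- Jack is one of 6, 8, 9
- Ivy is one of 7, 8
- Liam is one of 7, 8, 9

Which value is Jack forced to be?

Among the 8 variables, 11 fits only Hank (and all 8 values in {2, 3, 5, 6, 7, 8, 9, 11} must be used), so Hank = 11.
The 7 still-open variables draw from only 7 values {2, 3, 5, 6, 7, 8, 9}, so each is used; only Frank can be 3, hence Frank = 3.
Nate and Ivy share exactly the 2 values {7, 8}; by pigeonhole those values go to them, so strike 7, 8 from Grace, Dave, Jack, Liam.
Liam has just one choice, so Liam = 9. So Jack can't be 9.
So Jack = 6.

6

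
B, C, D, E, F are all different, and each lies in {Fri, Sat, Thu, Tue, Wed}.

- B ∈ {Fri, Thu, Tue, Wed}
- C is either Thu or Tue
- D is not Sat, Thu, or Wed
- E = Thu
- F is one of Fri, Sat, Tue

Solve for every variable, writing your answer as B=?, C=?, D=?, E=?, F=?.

E's domain is down to {Thu}, so E = Thu. Remove Thu from B, C.
That leaves C = Tue. Remove Tue from B, D, F.
D must be Fri (only option left). So B, F can't be Fri.
That leaves F = Sat.
B has just one choice, so B = Wed.

B=Wed, C=Tue, D=Fri, E=Thu, F=Sat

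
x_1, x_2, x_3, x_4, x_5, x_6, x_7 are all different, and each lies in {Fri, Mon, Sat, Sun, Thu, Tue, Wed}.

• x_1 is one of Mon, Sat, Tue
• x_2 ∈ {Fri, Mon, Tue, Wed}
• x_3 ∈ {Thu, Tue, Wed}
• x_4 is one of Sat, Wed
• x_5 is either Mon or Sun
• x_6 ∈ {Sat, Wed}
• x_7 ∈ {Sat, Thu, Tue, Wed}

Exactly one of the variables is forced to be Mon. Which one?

x_1

Among the 7 variables, Fri fits only x_2 (and all 7 values in {Fri, Mon, Sat, Sun, Thu, Tue, Wed} must be used), so x_2 = Fri.
The 6 still-open variables draw from only 6 values {Mon, Sat, Sun, Thu, Tue, Wed}, so each is used; only x_5 can be Sun, hence x_5 = Sun.
The 5 still-open variables draw from only 5 values {Mon, Sat, Thu, Tue, Wed}, so each is used; only x_1 can be Mon, hence x_1 = Mon.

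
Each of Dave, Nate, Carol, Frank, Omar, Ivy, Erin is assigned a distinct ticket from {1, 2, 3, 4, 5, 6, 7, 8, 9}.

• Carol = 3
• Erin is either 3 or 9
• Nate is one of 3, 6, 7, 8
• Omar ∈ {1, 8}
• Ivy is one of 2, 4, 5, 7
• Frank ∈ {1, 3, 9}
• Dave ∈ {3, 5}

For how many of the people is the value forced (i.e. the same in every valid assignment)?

5

Carol's domain is down to {3}, so Carol = 3. So Dave, Nate, Frank, Erin can't be 3.
Erin has just one choice, so Erin = 9. Strike 9 from Frank.
Dave's domain is down to {5}, so Dave = 5. Strike 5 from Ivy.
Frank must be 1 (only option left). Strike 1 from Omar.
Omar must be 8 (only option left). Eliminate 8 elsewhere: Nate.
Determined: Dave=5, Carol=3, Frank=1, Omar=8, Erin=9. The other people each still have more than one consistent value. That makes 5.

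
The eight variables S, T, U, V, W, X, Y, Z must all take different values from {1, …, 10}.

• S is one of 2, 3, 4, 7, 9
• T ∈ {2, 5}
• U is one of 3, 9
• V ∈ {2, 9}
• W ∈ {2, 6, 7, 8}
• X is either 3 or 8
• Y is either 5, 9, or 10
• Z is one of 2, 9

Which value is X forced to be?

8

V and Z share exactly the 2 values {2, 9}; by pigeonhole those values go to them, so strike 2, 9 from S, T, U, W, Y.
T has just one choice, so T = 5. Strike 5 from Y.
U has just one choice, so U = 3. Eliminate 3 elsewhere: S, X.
So X = 8.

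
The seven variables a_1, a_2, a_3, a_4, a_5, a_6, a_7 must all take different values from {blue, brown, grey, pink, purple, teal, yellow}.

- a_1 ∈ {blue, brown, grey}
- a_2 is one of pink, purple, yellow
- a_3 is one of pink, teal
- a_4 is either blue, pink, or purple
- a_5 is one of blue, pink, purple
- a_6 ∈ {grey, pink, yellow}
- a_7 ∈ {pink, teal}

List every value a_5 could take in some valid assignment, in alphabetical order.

The 7 variables together cover exactly {blue, brown, grey, pink, purple, teal, yellow} — 7 values for 7 variables — and brown appears only in a_1's list, so a_1 = brown.
Among the 6 still-open variables, grey fits only a_6 (and all 6 values in {blue, grey, pink, purple, teal, yellow} must be used), so a_6 = grey.
The 5 still-open variables draw from only 5 values {blue, pink, purple, teal, yellow}, so each is used; only a_2 can be yellow, hence a_2 = yellow.
a_3 and a_7 between them cover only {pink, teal} — a naked pair. Remove those values from a_4, a_5.
No further eliminations apply; a_5 can still be any of blue, purple.

blue, purple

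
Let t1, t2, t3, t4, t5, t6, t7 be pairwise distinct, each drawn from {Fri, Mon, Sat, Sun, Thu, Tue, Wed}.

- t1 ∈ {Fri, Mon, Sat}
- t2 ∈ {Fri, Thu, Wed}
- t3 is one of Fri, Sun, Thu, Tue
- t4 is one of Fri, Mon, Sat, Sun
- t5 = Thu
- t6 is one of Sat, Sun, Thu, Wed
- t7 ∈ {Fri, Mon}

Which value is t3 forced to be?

t5's domain is down to {Thu}, so t5 = Thu. Eliminate Thu elsewhere: t2, t3, t6.
The 6 still-open variables draw from only 6 values {Fri, Mon, Sat, Sun, Tue, Wed}, so each is used; only t3 can be Tue, hence t3 = Tue.

Tue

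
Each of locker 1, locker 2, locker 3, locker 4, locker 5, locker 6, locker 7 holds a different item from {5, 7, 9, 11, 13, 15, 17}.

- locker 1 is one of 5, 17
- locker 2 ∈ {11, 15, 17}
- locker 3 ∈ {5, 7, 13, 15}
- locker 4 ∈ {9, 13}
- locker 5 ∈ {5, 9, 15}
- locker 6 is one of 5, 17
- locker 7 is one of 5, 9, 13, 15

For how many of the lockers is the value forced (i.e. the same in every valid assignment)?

The 7 variables together cover exactly {5, 7, 9, 11, 13, 15, 17} — 7 values for 7 variables — and 7 appears only in locker 3's list, so locker 3 = 7.
The 6 still-open variables draw from only 6 values {5, 9, 11, 13, 15, 17}, so each is used; only locker 2 can be 11, hence locker 2 = 11.
locker 1 and locker 6 share exactly the 2 values {5, 17}; by pigeonhole those values go to them, so strike 5, 17 from locker 5, locker 7.
Determined: locker 2=11, locker 3=7. The other lockers each still have more than one consistent value. That makes 2.

2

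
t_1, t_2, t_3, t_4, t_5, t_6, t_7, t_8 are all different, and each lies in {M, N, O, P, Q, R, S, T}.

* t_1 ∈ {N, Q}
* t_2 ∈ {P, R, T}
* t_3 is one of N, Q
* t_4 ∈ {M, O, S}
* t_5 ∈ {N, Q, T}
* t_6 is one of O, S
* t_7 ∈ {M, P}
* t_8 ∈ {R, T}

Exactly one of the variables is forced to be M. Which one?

t_7

t_1 and t_3 share exactly the 2 values {N, Q}; by pigeonhole those values go to them, so strike N, Q from t_5.
t_5 must be T (only option left). So t_2, t_8 can't be T.
That leaves t_8 = R. Eliminate R elsewhere: t_2.
t_2 has just one choice, so t_2 = P. So t_7 can't be P.
So M goes to t_7.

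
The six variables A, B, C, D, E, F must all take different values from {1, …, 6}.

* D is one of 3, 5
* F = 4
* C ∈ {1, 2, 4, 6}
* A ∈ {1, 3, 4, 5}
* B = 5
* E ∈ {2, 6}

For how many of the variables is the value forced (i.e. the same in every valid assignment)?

4

B has just one choice, so B = 5. Eliminate 5 elsewhere: A, D.
D has just one choice, so D = 3. Eliminate 3 elsewhere: A.
F has just one choice, so F = 4. Strike 4 from A, C.
A must be 1 (only option left). Remove 1 from C.
Determined: A=1, B=5, D=3, F=4. The other variables each still have more than one consistent value. That makes 4.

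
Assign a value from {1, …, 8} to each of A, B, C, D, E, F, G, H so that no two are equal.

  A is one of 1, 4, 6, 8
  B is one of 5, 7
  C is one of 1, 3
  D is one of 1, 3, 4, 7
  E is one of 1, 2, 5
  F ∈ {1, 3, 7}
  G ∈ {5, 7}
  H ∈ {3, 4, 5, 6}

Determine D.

The 8 variables together cover exactly {1, 2, 3, 4, 5, 6, 7, 8} — 8 values for 8 variables — and 2 appears only in E's list, so E = 2.
The 7 still-open variables draw from only 7 values {1, 3, 4, 5, 6, 7, 8}, so each is used; only A can be 8, hence A = 8.
The 6 still-open variables together cover exactly {1, 3, 4, 5, 6, 7} — 6 values for 6 variables — and 6 appears only in H's list, so H = 6.
The 5 still-open variables draw from only 5 values {1, 3, 4, 5, 7}, so each is used; only D can be 4, hence D = 4.

4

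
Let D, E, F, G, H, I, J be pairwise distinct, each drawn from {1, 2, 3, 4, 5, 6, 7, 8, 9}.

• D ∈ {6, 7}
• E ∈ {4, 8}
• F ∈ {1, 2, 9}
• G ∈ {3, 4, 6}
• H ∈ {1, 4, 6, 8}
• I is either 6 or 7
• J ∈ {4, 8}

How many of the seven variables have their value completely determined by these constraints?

2

D and I between them cover only {6, 7} — a naked pair. Remove those values from G, H.
E and J share exactly the 2 values {4, 8}; by pigeonhole those values go to them, so strike 4, 8 from G, H.
G's domain is down to {3}, so G = 3.
H's domain is down to {1}, so H = 1. Eliminate 1 elsewhere: F.
Determined: G=3, H=1. The other variables each still have more than one consistent value. That makes 2.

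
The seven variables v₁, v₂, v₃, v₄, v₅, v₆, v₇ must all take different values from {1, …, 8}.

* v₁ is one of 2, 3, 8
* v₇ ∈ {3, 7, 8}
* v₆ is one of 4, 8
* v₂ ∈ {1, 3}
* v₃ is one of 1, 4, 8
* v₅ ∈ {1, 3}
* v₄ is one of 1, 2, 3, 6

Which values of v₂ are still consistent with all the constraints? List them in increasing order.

1, 3

Among the 7 variables, 6 fits only v₄ (and all 7 values in {1, 2, 3, 4, 6, 7, 8} must be used), so v₄ = 6.
Among the 6 still-open variables, 2 fits only v₁ (and all 6 values in {1, 2, 3, 4, 7, 8} must be used), so v₁ = 2.
The 5 still-open variables draw from only 5 values {1, 3, 4, 7, 8}, so each is used; only v₇ can be 7, hence v₇ = 7.
The 2 variables v₂ and v₅ are confined to {1, 3}, which locks those values in; drop them from v₃.
No further eliminations apply; v₂ can still be any of 1, 3.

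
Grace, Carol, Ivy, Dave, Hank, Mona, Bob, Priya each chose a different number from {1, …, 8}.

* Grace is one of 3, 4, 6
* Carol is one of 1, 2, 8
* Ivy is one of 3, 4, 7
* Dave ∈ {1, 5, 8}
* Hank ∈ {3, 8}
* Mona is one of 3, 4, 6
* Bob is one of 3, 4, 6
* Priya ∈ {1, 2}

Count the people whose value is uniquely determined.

3

Among the 8 variables, 5 fits only Dave (and all 8 values in {1, 2, 3, 4, 5, 6, 7, 8} must be used), so Dave = 5.
The 7 still-open variables together cover exactly {1, 2, 3, 4, 6, 7, 8} — 7 values for 7 variables — and 7 appears only in Ivy's list, so Ivy = 7.
The 3 variables Grace, Mona, Bob are confined to {3, 4, 6}, which locks those values in; drop them from Hank.
That leaves Hank = 8. Strike 8 from Carol.
Determined: Ivy=7, Dave=5, Hank=8. The other people each still have more than one consistent value. That makes 3.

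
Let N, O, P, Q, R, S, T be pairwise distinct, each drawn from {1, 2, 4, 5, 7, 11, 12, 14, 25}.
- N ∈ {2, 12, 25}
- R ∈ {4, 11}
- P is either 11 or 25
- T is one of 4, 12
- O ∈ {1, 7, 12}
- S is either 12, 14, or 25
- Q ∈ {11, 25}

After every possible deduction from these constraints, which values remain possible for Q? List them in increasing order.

11, 25

P and Q between them cover only {11, 25} — a naked pair. Remove those values from N, R, S.
That leaves R = 4. So T can't be 4.
That leaves T = 12. So N, O, S can't be 12.
That leaves N = 2.
S's domain is down to {14}, so S = 14.
No further eliminations apply; Q can still be any of 11, 25.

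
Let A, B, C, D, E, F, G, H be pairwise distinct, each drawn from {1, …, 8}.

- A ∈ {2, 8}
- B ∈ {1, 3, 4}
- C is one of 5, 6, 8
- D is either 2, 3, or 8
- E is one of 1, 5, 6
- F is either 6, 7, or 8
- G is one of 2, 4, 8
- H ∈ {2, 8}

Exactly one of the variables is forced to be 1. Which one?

B

Among the 8 variables, 7 fits only F (and all 8 values in {1, 2, 3, 4, 5, 6, 7, 8} must be used), so F = 7.
A and H between them cover only {2, 8} — a naked pair. Remove those values from C, D, G.
That leaves D = 3. Remove 3 from B.
G must be 4 (only option left). So B can't be 4.
So 1 goes to B.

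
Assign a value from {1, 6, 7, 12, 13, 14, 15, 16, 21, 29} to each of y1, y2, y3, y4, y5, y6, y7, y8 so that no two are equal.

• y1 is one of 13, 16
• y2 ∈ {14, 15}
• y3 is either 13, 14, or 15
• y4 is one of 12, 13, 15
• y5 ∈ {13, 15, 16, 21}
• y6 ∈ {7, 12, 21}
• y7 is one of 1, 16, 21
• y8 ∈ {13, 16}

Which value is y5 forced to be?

Among the 8 variables, 1 fits only y7 (and all 8 values in {1, 7, 12, 13, 14, 15, 16, 21} must be used), so y7 = 1.
Among the 7 still-open variables, 7 fits only y6 (and all 7 values in {7, 12, 13, 14, 15, 16, 21} must be used), so y6 = 7.
Among the 6 still-open variables, 12 fits only y4 (and all 6 values in {12, 13, 14, 15, 16, 21} must be used), so y4 = 12.
The 5 still-open variables draw from only 5 values {13, 14, 15, 16, 21}, so each is used; only y5 can be 21, hence y5 = 21.

21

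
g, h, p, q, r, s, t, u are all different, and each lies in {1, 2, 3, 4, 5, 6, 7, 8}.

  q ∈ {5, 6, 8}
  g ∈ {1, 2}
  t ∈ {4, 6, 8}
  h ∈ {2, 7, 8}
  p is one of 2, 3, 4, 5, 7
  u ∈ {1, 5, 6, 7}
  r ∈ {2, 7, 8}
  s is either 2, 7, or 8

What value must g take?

Among the 8 variables, 3 fits only p (and all 8 values in {1, 2, 3, 4, 5, 6, 7, 8} must be used), so p = 3.
Among the 7 still-open variables, 4 fits only t (and all 7 values in {1, 2, 4, 5, 6, 7, 8} must be used), so t = 4.
h, r, s share exactly the 3 values {2, 7, 8}; by pigeonhole those values go to them, so strike 2, 7, 8 from g, q, u.
So g = 1.

1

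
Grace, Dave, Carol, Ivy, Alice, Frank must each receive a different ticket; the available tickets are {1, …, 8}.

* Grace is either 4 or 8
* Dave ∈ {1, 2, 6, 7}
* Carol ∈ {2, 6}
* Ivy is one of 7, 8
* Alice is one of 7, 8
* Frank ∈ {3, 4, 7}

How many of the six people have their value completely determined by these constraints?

2

Ivy and Alice share exactly the 2 values {7, 8}; by pigeonhole those values go to them, so strike 7, 8 from Grace, Dave, Frank.
That leaves Grace = 4. Eliminate 4 elsewhere: Frank.
Frank's domain is down to {3}, so Frank = 3.
Determined: Grace=4, Frank=3. The other people each still have more than one consistent value. That makes 2.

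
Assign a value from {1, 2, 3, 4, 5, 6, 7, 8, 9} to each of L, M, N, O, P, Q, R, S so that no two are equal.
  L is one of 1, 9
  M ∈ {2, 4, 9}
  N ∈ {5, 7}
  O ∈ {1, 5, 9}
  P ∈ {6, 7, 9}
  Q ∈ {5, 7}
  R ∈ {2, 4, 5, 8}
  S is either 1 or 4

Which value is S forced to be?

Among the 8 variables, 6 fits only P (and all 8 values in {1, 2, 4, 5, 6, 7, 8, 9} must be used), so P = 6.
Among the 7 still-open variables, 8 fits only R (and all 7 values in {1, 2, 4, 5, 7, 8, 9} must be used), so R = 8.
Among the 6 still-open variables, 2 fits only M (and all 6 values in {1, 2, 4, 5, 7, 9} must be used), so M = 2.
The 5 still-open variables together cover exactly {1, 4, 5, 7, 9} — 5 values for 5 variables — and 4 appears only in S's list, so S = 4.

4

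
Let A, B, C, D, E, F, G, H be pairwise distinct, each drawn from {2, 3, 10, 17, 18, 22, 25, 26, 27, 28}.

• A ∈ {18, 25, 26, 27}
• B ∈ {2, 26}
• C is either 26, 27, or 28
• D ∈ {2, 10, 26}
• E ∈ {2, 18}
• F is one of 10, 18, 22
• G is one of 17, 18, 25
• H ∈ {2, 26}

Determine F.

B and H share exactly the 2 values {2, 26}; by pigeonhole those values go to them, so strike 2, 26 from A, C, D, E.
D has just one choice, so D = 10. Remove 10 from F.
E has just one choice, so E = 18. Eliminate 18 elsewhere: A, F, G.
So F = 22.

22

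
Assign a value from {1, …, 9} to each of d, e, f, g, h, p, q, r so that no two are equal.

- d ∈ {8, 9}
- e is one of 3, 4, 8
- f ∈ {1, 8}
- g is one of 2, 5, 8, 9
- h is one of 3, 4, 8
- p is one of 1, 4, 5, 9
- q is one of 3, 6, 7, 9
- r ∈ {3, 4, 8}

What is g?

The 3 variables e, h, r are confined to {3, 4, 8}, which locks those values in; drop them from d, f, g, p, q.
d's domain is down to {9}, so d = 9. Strike 9 from g, p, q.
f must be 1 (only option left). So p can't be 1.
p has just one choice, so p = 5. Strike 5 from g.
So g = 2.

2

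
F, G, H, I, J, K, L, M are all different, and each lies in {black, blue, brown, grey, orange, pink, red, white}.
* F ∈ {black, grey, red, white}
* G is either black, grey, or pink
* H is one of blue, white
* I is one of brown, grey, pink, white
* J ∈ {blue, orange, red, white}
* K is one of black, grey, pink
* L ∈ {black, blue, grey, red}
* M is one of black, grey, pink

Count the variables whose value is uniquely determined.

2

The 8 variables draw from only 8 values {black, blue, brown, grey, orange, pink, red, white}, so each is used; only I can be brown, hence I = brown.
Among the 7 still-open variables, orange fits only J (and all 7 values in {black, blue, grey, orange, pink, red, white} must be used), so J = orange.
The 3 variables G, K, M are confined to {black, grey, pink}, which locks those values in; drop them from F, L.
Determined: I=brown, J=orange. The other variables each still have more than one consistent value. That makes 2.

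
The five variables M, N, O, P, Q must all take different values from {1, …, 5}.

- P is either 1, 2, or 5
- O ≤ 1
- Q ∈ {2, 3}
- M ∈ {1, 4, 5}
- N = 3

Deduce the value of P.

N must be 3 (only option left). Strike 3 from Q.
That leaves O = 1. So M, P can't be 1.
Q has just one choice, so Q = 2. Remove 2 from P.
So P = 5.

5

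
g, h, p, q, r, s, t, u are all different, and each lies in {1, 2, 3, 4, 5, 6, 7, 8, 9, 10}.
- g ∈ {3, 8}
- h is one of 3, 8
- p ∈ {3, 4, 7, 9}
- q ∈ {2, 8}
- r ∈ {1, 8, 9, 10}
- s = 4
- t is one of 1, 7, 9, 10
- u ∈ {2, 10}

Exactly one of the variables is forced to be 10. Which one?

s's domain is down to {4}, so s = 4. So p can't be 4.
The 2 variables g and h are confined to {3, 8}, which locks those values in; drop them from p, q, r.
q must be 2 (only option left). Strike 2 from u.
So 10 goes to u.

u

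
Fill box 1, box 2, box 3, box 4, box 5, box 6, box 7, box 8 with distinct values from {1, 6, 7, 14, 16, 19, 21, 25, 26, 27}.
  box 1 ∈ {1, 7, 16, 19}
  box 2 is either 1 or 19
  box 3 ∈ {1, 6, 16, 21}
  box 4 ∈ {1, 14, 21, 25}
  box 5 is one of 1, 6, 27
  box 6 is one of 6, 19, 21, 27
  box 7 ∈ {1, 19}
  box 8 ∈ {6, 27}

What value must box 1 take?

7

box 2 and box 7 share exactly the 2 values {1, 19}; by pigeonhole those values go to them, so strike 1, 19 from box 1, box 3, box 4, box 5, box 6.
The 2 variables box 5 and box 8 are confined to {6, 27}, which locks those values in; drop them from box 3, box 6.
box 6's domain is down to {21}, so box 6 = 21. Strike 21 from box 3, box 4.
box 3 has just one choice, so box 3 = 16. Remove 16 from box 1.
So box 1 = 7.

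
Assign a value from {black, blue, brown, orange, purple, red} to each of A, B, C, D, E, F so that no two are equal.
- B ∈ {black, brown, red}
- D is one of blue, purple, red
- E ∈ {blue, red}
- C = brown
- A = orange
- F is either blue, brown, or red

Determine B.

A must be orange (only option left).
C has just one choice, so C = brown. Eliminate brown elsewhere: B, F.
Among the 4 still-open variables, black fits only B (and all 4 values in {black, blue, purple, red} must be used), so B = black.

black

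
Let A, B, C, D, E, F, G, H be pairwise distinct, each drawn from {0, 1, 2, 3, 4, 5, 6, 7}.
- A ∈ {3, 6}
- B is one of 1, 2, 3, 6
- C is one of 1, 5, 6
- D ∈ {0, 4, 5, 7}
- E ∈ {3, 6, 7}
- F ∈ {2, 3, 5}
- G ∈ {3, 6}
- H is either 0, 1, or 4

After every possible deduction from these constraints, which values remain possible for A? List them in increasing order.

3, 6

The 2 variables A and G are confined to {3, 6}, which locks those values in; drop them from B, C, E, F.
E must be 7 (only option left). Remove 7 from D.
B, C, F between them cover only {1, 2, 5} — a naked triple. Remove those values from D, H.
No further eliminations apply; A can still be any of 3, 6.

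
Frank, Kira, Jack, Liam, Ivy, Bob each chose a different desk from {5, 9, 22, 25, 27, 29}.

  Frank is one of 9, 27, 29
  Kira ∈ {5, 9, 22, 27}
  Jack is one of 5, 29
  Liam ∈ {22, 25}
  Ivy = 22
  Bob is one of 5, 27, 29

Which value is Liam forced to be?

25

Ivy has just one choice, so Ivy = 22. Eliminate 22 elsewhere: Kira, Liam.
So Liam = 25.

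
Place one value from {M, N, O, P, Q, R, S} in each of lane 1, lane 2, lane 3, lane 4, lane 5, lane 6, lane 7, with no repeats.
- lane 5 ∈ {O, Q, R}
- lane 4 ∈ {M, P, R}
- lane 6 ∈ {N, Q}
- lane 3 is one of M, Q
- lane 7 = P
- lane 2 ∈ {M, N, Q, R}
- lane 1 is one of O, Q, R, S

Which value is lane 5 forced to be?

lane 7's domain is down to {P}, so lane 7 = P. Strike P from lane 4.
The 6 still-open variables draw from only 6 values {M, N, O, Q, R, S}, so each is used; only lane 1 can be S, hence lane 1 = S.
Among the 5 still-open variables, O fits only lane 5 (and all 5 values in {M, N, O, Q, R} must be used), so lane 5 = O.

O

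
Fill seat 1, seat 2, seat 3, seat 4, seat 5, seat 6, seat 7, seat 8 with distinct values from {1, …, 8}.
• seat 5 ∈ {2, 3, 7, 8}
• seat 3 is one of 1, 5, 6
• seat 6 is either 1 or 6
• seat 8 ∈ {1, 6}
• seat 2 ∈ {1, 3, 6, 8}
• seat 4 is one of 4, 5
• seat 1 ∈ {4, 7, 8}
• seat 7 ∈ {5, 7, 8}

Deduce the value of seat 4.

The 8 variables together cover exactly {1, 2, 3, 4, 5, 6, 7, 8} — 8 values for 8 variables — and 2 appears only in seat 5's list, so seat 5 = 2.
The 7 still-open variables draw from only 7 values {1, 3, 4, 5, 6, 7, 8}, so each is used; only seat 2 can be 3, hence seat 2 = 3.
seat 6 and seat 8 share exactly the 2 values {1, 6}; by pigeonhole those values go to them, so strike 1, 6 from seat 3.
seat 3 has just one choice, so seat 3 = 5. So seat 4, seat 7 can't be 5.
So seat 4 = 4.

4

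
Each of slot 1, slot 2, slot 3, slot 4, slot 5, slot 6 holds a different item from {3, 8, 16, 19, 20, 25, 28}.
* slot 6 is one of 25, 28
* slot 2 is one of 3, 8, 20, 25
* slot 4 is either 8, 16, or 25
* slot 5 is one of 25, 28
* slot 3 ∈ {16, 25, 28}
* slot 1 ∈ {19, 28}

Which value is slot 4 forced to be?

slot 5 and slot 6 share exactly the 2 values {25, 28}; by pigeonhole those values go to them, so strike 25, 28 from slot 1, slot 2, slot 3, slot 4.
That leaves slot 1 = 19.
slot 3's domain is down to {16}, so slot 3 = 16. Strike 16 from slot 4.
So slot 4 = 8.

8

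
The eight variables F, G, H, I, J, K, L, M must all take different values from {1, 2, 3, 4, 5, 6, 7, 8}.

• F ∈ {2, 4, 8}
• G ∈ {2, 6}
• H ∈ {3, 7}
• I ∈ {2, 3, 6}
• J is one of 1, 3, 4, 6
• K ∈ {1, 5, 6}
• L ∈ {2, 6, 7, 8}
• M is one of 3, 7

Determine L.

The 8 variables draw from only 8 values {1, 2, 3, 4, 5, 6, 7, 8}, so each is used; only K can be 5, hence K = 5.
The 7 still-open variables draw from only 7 values {1, 2, 3, 4, 6, 7, 8}, so each is used; only J can be 1, hence J = 1.
Among the 6 still-open variables, 4 fits only F (and all 6 values in {2, 3, 4, 6, 7, 8} must be used), so F = 4.
The 5 still-open variables draw from only 5 values {2, 3, 6, 7, 8}, so each is used; only L can be 8, hence L = 8.

8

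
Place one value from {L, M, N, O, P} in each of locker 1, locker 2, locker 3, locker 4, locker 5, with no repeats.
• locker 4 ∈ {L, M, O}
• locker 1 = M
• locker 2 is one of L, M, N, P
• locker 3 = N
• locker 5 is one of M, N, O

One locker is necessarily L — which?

locker 4

locker 1's domain is down to {M}, so locker 1 = M. Remove M from locker 2, locker 4, locker 5.
That leaves locker 3 = N. Strike N from locker 2, locker 5.
That leaves locker 5 = O. So locker 4 can't be O.
So L goes to locker 4.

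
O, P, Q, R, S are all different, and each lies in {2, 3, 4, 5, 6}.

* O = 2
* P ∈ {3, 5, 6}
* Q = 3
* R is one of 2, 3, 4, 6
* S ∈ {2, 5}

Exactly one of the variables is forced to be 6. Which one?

P

O's domain is down to {2}, so O = 2. So R, S can't be 2.
That leaves Q = 3. So P, R can't be 3.
S's domain is down to {5}, so S = 5. Strike 5 from P.
So 6 goes to P.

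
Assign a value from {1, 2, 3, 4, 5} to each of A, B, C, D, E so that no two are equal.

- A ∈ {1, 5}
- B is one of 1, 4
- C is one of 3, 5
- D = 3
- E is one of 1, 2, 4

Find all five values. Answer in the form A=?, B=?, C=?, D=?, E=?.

A=1, B=4, C=5, D=3, E=2

D's domain is down to {3}, so D = 3. So C can't be 3.
C's domain is down to {5}, so C = 5. Eliminate 5 elsewhere: A.
A must be 1 (only option left). Remove 1 from B, E.
B's domain is down to {4}, so B = 4. Eliminate 4 elsewhere: E.
E must be 2 (only option left).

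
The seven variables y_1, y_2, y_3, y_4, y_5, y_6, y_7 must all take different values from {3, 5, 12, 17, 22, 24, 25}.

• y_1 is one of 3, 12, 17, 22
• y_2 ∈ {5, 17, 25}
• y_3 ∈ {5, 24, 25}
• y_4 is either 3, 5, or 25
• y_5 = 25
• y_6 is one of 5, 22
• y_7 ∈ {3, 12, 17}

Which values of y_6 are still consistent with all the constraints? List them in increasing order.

5, 22

y_5's domain is down to {25}, so y_5 = 25. So y_2, y_3, y_4 can't be 25.
Among the 6 still-open variables, 24 fits only y_3 (and all 6 values in {3, 5, 12, 17, 22, 24} must be used), so y_3 = 24.
No further eliminations apply; y_6 can still be any of 5, 22.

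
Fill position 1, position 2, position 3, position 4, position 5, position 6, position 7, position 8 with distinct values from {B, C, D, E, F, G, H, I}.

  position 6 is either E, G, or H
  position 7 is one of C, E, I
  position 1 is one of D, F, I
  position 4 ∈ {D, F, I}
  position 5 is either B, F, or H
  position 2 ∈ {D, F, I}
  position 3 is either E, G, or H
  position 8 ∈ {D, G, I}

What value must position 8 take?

G

The 8 variables together cover exactly {B, C, D, E, F, G, H, I} — 8 values for 8 variables — and B appears only in position 5's list, so position 5 = B.
The 7 still-open variables together cover exactly {C, D, E, F, G, H, I} — 7 values for 7 variables — and C appears only in position 7's list, so position 7 = C.
position 1, position 2, position 4 between them cover only {D, F, I} — a naked triple. Remove those values from position 8.
So position 8 = G.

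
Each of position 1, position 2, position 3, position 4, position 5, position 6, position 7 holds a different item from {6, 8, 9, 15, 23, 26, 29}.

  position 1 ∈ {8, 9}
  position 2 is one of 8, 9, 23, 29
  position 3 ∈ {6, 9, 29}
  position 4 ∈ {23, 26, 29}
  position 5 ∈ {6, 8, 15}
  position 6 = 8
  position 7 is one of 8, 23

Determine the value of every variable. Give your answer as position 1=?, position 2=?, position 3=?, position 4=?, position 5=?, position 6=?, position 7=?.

position 1=9, position 2=29, position 3=6, position 4=26, position 5=15, position 6=8, position 7=23

position 6 must be 8 (only option left). Eliminate 8 elsewhere: position 1, position 2, position 5, position 7.
position 7 must be 23 (only option left). Strike 23 from position 2, position 4.
position 1's domain is down to {9}, so position 1 = 9. Eliminate 9 elsewhere: position 2, position 3.
position 2 must be 29 (only option left). Strike 29 from position 3, position 4.
position 3's domain is down to {6}, so position 3 = 6. So position 5 can't be 6.
That leaves position 4 = 26.
position 5's domain is down to {15}, so position 5 = 15.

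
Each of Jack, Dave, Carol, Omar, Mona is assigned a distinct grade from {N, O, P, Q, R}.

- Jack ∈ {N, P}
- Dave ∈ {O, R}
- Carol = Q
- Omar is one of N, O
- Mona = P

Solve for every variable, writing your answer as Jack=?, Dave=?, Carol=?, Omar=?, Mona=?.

Jack=N, Dave=R, Carol=Q, Omar=O, Mona=P

Carol has just one choice, so Carol = Q.
Mona must be P (only option left). Strike P from Jack.
That leaves Jack = N. So Omar can't be N.
Omar must be O (only option left). Eliminate O elsewhere: Dave.
Dave must be R (only option left).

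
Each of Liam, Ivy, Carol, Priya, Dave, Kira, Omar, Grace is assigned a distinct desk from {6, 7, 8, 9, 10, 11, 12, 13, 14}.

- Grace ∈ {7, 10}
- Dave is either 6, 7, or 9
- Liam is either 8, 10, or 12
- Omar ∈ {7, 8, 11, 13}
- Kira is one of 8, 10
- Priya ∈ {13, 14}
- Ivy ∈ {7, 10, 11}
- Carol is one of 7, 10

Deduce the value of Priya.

Carol and Grace share exactly the 2 values {7, 10}; by pigeonhole those values go to them, so strike 7, 10 from Liam, Ivy, Dave, Kira, Omar.
That leaves Ivy = 11. So Omar can't be 11.
Kira must be 8 (only option left). So Liam, Omar can't be 8.
That leaves Omar = 13. Strike 13 from Priya.
So Priya = 14.

14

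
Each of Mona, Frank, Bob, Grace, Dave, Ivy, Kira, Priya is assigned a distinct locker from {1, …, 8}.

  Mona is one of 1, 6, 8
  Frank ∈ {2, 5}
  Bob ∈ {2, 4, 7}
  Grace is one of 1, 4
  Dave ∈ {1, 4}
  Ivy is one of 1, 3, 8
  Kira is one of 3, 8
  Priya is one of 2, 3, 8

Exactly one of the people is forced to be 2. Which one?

Among the 8 variables, 5 fits only Frank (and all 8 values in {1, 2, 3, 4, 5, 6, 7, 8} must be used), so Frank = 5.
The 7 still-open variables together cover exactly {1, 2, 3, 4, 6, 7, 8} — 7 values for 7 variables — and 6 appears only in Mona's list, so Mona = 6.
The 6 still-open variables draw from only 6 values {1, 2, 3, 4, 7, 8}, so each is used; only Bob can be 7, hence Bob = 7.
The 5 still-open variables together cover exactly {1, 2, 3, 4, 8} — 5 values for 5 variables — and 2 appears only in Priya's list, so Priya = 2.

Priya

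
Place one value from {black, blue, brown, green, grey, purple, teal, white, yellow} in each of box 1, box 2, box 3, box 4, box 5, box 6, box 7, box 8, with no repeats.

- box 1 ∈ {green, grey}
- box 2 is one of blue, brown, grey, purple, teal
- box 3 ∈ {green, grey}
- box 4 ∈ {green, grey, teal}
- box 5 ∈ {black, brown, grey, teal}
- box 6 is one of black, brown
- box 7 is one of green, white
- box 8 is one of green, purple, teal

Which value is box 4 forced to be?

teal

The 8 variables together cover exactly {black, blue, brown, green, grey, purple, teal, white} — 8 values for 8 variables — and blue appears only in box 2's list, so box 2 = blue.
Among the 7 still-open variables, purple fits only box 8 (and all 7 values in {black, brown, green, grey, purple, teal, white} must be used), so box 8 = purple.
Among the 6 still-open variables, white fits only box 7 (and all 6 values in {black, brown, green, grey, teal, white} must be used), so box 7 = white.
The 2 variables box 1 and box 3 are confined to {green, grey}, which locks those values in; drop them from box 4, box 5.
So box 4 = teal.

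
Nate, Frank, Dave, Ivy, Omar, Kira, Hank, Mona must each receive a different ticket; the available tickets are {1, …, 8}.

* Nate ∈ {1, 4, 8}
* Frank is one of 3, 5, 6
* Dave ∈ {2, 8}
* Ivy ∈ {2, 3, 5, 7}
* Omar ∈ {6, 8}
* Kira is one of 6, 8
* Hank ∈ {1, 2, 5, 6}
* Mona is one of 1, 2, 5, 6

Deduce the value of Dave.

The 8 variables together cover exactly {1, 2, 3, 4, 5, 6, 7, 8} — 8 values for 8 variables — and 4 appears only in Nate's list, so Nate = 4.
The 7 still-open variables together cover exactly {1, 2, 3, 5, 6, 7, 8} — 7 values for 7 variables — and 7 appears only in Ivy's list, so Ivy = 7.
The 6 still-open variables together cover exactly {1, 2, 3, 5, 6, 8} — 6 values for 6 variables — and 3 appears only in Frank's list, so Frank = 3.
The 2 variables Omar and Kira are confined to {6, 8}, which locks those values in; drop them from Dave, Hank, Mona.
So Dave = 2.

2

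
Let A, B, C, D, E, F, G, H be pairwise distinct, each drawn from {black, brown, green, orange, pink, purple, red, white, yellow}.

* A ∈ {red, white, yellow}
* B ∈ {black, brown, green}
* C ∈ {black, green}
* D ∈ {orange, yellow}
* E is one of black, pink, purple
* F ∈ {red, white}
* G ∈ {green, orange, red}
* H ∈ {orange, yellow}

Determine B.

The 2 variables D and H are confined to {orange, yellow}, which locks those values in; drop them from A, G.
A and F share exactly the 2 values {red, white}; by pigeonhole those values go to them, so strike red, white from G.
G has just one choice, so G = green. Eliminate green elsewhere: B, C.
C must be black (only option left). So B, E can't be black.
So B = brown.

brown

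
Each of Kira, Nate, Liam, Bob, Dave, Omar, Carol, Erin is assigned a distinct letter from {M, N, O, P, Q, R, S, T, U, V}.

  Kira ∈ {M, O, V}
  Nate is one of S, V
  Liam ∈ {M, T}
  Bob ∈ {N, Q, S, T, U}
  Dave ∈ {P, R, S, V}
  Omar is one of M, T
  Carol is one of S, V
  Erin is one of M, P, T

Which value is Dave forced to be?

Nate and Carol between them cover only {S, V} — a naked pair. Remove those values from Kira, Bob, Dave.
Liam and Omar share exactly the 2 values {M, T}; by pigeonhole those values go to them, so strike M, T from Kira, Bob, Erin.
That leaves Kira = O.
Erin's domain is down to {P}, so Erin = P. Strike P from Dave.
So Dave = R.

R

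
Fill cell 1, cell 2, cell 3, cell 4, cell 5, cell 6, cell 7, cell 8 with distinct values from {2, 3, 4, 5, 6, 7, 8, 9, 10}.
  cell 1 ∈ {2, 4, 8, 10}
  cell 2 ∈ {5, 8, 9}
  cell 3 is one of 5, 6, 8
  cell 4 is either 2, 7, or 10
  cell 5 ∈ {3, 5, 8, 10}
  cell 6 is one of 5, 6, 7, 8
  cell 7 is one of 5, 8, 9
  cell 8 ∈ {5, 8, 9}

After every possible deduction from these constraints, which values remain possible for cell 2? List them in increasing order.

5, 8, 9

cell 2, cell 7, cell 8 between them cover only {5, 8, 9} — a naked triple. Remove those values from cell 1, cell 3, cell 5, cell 6.
cell 3 has just one choice, so cell 3 = 6. Eliminate 6 elsewhere: cell 6.
That leaves cell 6 = 7. So cell 4 can't be 7.
No further eliminations apply; cell 2 can still be any of 5, 8, 9.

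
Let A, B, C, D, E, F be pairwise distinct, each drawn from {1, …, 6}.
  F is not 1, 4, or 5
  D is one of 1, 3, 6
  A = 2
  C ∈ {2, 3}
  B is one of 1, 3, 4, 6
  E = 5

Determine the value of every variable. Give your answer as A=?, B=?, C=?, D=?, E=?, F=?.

A must be 2 (only option left). Remove 2 from C, F.
C has just one choice, so C = 3. So B, D, F can't be 3.
E's domain is down to {5}, so E = 5.
F has just one choice, so F = 6. Remove 6 from B, D.
D must be 1 (only option left). Strike 1 from B.
B's domain is down to {4}, so B = 4.

A=2, B=4, C=3, D=1, E=5, F=6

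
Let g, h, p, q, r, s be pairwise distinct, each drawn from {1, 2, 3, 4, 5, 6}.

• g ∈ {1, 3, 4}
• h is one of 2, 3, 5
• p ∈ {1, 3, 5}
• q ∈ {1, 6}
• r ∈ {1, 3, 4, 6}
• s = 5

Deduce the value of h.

2

s has just one choice, so s = 5. Remove 5 from h, p.
Among the 5 still-open variables, 2 fits only h (and all 5 values in {1, 2, 3, 4, 6} must be used), so h = 2.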